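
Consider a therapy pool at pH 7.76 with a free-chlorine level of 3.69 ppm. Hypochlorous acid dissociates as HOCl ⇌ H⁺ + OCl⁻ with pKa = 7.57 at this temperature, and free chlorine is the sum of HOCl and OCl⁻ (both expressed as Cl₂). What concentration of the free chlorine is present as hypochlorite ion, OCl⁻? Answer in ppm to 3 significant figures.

2.24 ppm

[OCl⁻]/[HOCl] = 10^(pH − pKa) = 10^(7.76 − 7.57) = 10^0.19 = 1.549.
Fraction as HOCl = 1 / (1 + 1.549) = 0.3923.
OCl⁻ = (1 − 0.3923) × 3.69 ppm = 2.242 ppm.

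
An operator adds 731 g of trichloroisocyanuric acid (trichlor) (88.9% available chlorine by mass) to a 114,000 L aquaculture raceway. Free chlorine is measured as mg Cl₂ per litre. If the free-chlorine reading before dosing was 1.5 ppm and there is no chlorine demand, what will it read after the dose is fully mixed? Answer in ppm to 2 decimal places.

Available chlorine delivered: 731 g × 0.889 = 649.9 g as Cl₂.
Concentration rise: 649.9 g / 114,000 L = 5.701 mg/L = 5.70 ppm.
Final FC: 1.5 + 5.70 = 7.20 ppm.

7.20 ppm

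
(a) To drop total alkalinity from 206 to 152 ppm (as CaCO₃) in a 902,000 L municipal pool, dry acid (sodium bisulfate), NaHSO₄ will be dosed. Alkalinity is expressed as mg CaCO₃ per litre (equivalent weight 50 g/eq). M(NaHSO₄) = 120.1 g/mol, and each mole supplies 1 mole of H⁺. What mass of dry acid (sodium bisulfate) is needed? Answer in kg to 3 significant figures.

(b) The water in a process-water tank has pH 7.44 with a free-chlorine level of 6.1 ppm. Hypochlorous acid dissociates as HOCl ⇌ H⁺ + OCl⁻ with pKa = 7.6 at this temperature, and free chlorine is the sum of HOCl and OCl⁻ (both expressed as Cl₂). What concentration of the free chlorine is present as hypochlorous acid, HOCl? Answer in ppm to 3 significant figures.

(a) 117 kg; (b) 3.61 ppm

(a) Alkalinity to neutralize: (206 − 152) = 54 mg/L as CaCO₃ × 902,000 L = 48,710 g as CaCO₃.
(a) Equivalents of H⁺ required: 48,710 ÷ 50 g/eq = 974.2 eq = 974.2 mol NaHSO₄.
(a) Mass of NaHSO₄: 974.2 × 120.1 = 117,000 g.

(b) [OCl⁻]/[HOCl] = 10^(pH − pKa) = 10^(7.44 − 7.6) = 10^-0.16 = 0.6918.
(b) Fraction as HOCl = 1 / (1 + 0.6918) = 0.5911.
(b) HOCl = 0.5911 × 6.1 ppm = 3.606 ppm.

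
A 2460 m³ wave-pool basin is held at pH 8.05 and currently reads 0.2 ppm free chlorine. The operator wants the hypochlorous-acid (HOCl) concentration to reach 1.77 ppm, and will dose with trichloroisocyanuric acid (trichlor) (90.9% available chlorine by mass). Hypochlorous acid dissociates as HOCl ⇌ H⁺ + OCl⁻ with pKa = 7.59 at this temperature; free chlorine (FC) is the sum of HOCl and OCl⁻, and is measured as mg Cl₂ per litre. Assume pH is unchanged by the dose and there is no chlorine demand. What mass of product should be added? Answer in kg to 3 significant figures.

Volume: 2460 m³ = 2,460,000 L.
[OCl⁻]/[HOCl] = 10^(pH − pKa) = 10^(8.05 − 7.59) = 2.884; fraction as HOCl = 1/(1 + 2.884) = 0.2575.
Free chlorine required for 1.77 ppm HOCl: 1.77 / 0.2575 = 6.875 ppm.
FC to add: 6.875 − 0.2 = 6.675 mg/L as Cl₂.
Cl₂ equivalent: 6.675 mg/L × 2,460,000 L = 16,420 g.
Product at 90.9% available Cl: 16,420 / 0.909 = 18,060 g.

18.1 kg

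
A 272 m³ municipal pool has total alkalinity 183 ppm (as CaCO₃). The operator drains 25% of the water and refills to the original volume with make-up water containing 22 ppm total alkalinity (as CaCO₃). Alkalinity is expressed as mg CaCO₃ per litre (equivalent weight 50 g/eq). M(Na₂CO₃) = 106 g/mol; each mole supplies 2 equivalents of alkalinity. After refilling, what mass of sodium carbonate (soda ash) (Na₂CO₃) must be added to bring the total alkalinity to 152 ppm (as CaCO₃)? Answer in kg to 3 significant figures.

2.67 kg

Volume: 272 m³ = 272,000 L.
After draining 25% and refilling: 183 × 0.75 + 22 × 0.25 = 142.75 ppm.
Deficit to target: 152 − 142.75 = 9.25 mg/L.
As CaCO₃: 9.25 mg/L × 272,000 L = 2516 g; ÷ 50 g/eq ÷ 2 = 25.16 mol Na₂CO₃.
Mass: 25.16 × 106 = 2667 g.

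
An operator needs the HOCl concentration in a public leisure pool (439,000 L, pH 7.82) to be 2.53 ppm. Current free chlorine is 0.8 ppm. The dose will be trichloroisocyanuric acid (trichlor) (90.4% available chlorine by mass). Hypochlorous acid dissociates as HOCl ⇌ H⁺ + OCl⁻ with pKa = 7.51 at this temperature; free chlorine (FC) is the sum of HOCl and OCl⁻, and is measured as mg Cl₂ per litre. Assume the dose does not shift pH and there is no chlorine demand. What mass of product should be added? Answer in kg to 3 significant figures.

3.35 kg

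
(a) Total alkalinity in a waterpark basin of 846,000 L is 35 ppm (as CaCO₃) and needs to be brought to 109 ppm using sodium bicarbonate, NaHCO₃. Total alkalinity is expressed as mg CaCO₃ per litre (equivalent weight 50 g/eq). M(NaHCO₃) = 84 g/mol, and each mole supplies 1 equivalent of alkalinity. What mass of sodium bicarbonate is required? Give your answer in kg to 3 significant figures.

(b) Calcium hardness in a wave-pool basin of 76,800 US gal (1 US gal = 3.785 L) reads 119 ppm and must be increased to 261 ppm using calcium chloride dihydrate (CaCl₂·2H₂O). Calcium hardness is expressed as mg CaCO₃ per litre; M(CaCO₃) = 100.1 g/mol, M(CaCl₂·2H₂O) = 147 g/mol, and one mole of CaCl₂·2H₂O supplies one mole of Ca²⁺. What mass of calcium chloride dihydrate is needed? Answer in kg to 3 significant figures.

(a) 105 kg; (b) 60.6 kg

(a) Alkalinity to add: (109 − 35) = 74 mg/L as CaCO₃ × 846,000 L = 62,600 g as CaCO₃.
(a) Equivalents: 62,600 g ÷ 50 g/eq = 1252 eq.
(a) NaHCO₃ supplies 1 eq per mole → 1252 mol.
(a) Mass: 1252 mol × 84 g/mol = 105,200 g.

(b) Volume: 76,800 US gal × 3.785 L/gal = 290,688 L.
(b) Hardness to add: (261 − 119) = 142 mg/L as CaCO₃ × 290,688 L = 41,280 g as CaCO₃.
(b) Moles of Ca²⁺ (1 mol Ca²⁺ ≡ 1 mol CaCO₃): 41,280 / 100.1 g/mol = 412.4 mol.
(b) Mass of CaCl₂·2H₂O: 412.4 × 147 = 60,620 g.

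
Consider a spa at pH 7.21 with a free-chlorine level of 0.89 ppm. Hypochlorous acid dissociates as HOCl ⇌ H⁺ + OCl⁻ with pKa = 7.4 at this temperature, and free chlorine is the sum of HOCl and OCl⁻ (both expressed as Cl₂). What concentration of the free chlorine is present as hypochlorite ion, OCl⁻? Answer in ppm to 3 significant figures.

[OCl⁻]/[HOCl] = 10^(pH − pKa) = 10^(7.21 − 7.4) = 10^-0.19 = 0.6457.
Fraction as HOCl = 1 / (1 + 0.6457) = 0.6077.
OCl⁻ = (1 − 0.6077) × 0.89 ppm = 0.3492 ppm.

0.349 ppm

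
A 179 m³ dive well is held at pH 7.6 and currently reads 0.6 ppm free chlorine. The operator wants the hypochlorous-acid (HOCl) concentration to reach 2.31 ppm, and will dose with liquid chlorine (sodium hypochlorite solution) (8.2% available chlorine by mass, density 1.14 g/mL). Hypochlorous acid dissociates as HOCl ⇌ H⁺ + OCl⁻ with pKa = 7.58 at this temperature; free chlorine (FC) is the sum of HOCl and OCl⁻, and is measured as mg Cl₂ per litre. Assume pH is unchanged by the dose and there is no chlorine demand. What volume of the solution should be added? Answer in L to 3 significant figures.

Volume: 179 m³ = 179,000 L.
[OCl⁻]/[HOCl] = 10^(pH − pKa) = 10^(7.6 − 7.58) = 1.047; fraction as HOCl = 1/(1 + 1.047) = 0.4885.
Free chlorine required for 2.31 ppm HOCl: 2.31 / 0.4885 = 4.729 ppm.
FC to add: 4.729 − 0.6 = 4.129 mg/L as Cl₂.
Cl₂ equivalent: 4.129 mg/L × 179,000 L = 739.1 g.
Product at 8.2% available Cl: 739.1 / 0.082 = 9013 g.
Volume: 9013 g ÷ 1.14 g/mL = 7906 mL.

7.91 L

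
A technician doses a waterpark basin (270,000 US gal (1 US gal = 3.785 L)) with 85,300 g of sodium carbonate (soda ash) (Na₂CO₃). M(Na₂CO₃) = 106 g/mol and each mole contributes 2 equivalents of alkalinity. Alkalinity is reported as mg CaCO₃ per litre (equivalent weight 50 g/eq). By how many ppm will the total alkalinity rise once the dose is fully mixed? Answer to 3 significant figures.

Volume: 270,000 US gal × 3.785 L/gal = 1,021,950 L.
Moles of Na₂CO₃: 85,300 g ÷ 106 g/mol = 804.7 mol → 1609 eq of alkalinity.
As CaCO₃: 1609 eq × 50 g/eq = 80,470 g.
Rise: 80,470 g / 1,021,950 L × 1000 = 78.74 mg/L.

78.7 ppm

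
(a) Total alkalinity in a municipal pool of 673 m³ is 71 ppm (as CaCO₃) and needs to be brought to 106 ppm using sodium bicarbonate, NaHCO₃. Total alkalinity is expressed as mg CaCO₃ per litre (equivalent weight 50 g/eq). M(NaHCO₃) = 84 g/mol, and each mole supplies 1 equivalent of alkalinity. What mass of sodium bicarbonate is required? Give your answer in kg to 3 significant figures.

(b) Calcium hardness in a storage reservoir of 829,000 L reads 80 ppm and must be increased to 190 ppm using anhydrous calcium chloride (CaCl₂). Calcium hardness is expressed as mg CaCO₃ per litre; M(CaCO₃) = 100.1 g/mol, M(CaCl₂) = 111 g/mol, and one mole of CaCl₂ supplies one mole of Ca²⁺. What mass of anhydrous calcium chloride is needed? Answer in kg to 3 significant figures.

(a) 39.6 kg; (b) 101 kg

(a) Volume: 673 m³ = 673,000 L.
(a) Alkalinity to add: (106 − 71) = 35 mg/L as CaCO₃ × 673,000 L = 23,560 g as CaCO₃.
(a) Equivalents: 23,560 g ÷ 50 g/eq = 471.1 eq.
(a) NaHCO₃ supplies 1 eq per mole → 471.1 mol.
(a) Mass: 471.1 mol × 84 g/mol = 39,570 g.

(b) Hardness to add: (190 − 80) = 110 mg/L as CaCO₃ × 829,000 L = 91,190 g as CaCO₃.
(b) Moles of Ca²⁺ (1 mol Ca²⁺ ≡ 1 mol CaCO₃): 91,190 / 100.1 g/mol = 911 mol.
(b) Mass of CaCl₂: 911 × 111 = 101,100 g.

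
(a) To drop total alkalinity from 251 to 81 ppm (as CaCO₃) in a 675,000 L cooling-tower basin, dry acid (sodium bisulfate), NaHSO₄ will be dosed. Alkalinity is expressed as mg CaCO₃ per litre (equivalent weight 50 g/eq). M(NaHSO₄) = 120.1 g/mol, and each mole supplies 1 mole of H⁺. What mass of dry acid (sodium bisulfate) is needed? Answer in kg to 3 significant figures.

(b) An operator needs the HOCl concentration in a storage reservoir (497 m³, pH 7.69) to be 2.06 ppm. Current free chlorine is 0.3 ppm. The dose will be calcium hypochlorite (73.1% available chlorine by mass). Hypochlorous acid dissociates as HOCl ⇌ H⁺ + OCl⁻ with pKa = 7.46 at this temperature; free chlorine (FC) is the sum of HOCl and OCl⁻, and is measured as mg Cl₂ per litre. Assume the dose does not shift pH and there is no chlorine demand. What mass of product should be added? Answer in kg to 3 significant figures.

(a) 276 kg; (b) 3.58 kg

(a) Alkalinity to neutralize: (251 − 81) = 170 mg/L as CaCO₃ × 675,000 L = 114,800 g as CaCO₃.
(a) Equivalents of H⁺ required: 114,800 ÷ 50 g/eq = 2295 eq = 2295 mol NaHSO₄.
(a) Mass of NaHSO₄: 2295 × 120.1 = 275,600 g.

(b) Volume: 497 m³ = 497,000 L.
(b) [OCl⁻]/[HOCl] = 10^(pH − pKa) = 10^(7.69 − 7.46) = 1.698; fraction as HOCl = 1/(1 + 1.698) = 0.3706.
(b) Free chlorine required for 2.06 ppm HOCl: 2.06 / 0.3706 = 5.558 ppm.
(b) FC to add: 5.558 − 0.3 = 5.258 mg/L as Cl₂.
(b) Cl₂ equivalent: 5.258 mg/L × 497,000 L = 2613 g.
(b) Product at 73.1% available Cl: 2613 / 0.731 = 3575 g.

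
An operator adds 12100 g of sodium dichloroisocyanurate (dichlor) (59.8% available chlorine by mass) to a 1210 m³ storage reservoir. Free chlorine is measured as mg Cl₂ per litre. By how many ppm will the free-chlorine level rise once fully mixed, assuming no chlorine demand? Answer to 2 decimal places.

5.98 ppm

Volume: 1210 m³ = 1,210,000 L.
Available chlorine delivered: 12,100 g × 0.598 = 7236 g as Cl₂.
Concentration rise: 7236 g / 1,210,000 L = 5.98 mg/L = 5.98 ppm.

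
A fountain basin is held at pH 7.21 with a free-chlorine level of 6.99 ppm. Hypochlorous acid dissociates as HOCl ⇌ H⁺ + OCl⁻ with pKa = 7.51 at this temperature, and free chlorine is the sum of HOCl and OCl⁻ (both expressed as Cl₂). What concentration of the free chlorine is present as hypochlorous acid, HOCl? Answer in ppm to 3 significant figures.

4.66 ppm

[OCl⁻]/[HOCl] = 10^(pH − pKa) = 10^(7.21 − 7.51) = 10^-0.30 = 0.5012.
Fraction as HOCl = 1 / (1 + 0.5012) = 0.6661.
HOCl = 0.6661 × 6.99 ppm = 4.656 ppm.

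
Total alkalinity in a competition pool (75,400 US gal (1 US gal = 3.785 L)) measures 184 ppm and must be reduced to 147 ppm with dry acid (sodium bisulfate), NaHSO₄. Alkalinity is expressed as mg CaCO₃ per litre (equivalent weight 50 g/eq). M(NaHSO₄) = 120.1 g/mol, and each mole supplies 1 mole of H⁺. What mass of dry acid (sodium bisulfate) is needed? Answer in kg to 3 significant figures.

Volume: 75,400 US gal × 3.785 L/gal = 285,389 L.
Alkalinity to neutralize: (184 − 147) = 37 mg/L as CaCO₃ × 285,389 L = 10,560 g as CaCO₃.
Equivalents of H⁺ required: 10,560 ÷ 50 g/eq = 211.2 eq = 211.2 mol NaHSO₄.
Mass of NaHSO₄: 211.2 × 120.1 = 25,360 g.

25.4 kg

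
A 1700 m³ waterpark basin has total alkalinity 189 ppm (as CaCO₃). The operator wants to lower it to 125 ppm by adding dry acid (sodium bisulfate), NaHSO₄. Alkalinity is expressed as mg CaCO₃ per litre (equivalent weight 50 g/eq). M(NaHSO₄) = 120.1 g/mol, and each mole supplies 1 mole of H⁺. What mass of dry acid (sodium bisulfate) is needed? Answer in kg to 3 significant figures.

Volume: 1700 m³ = 1,700,000 L.
Alkalinity to neutralize: (189 − 125) = 64 mg/L as CaCO₃ × 1,700,000 L = 108,800 g as CaCO₃.
Equivalents of H⁺ required: 108,800 ÷ 50 g/eq = 2176 eq = 2176 mol NaHSO₄.
Mass of NaHSO₄: 2176 × 120.1 = 261,300 g.

261 kg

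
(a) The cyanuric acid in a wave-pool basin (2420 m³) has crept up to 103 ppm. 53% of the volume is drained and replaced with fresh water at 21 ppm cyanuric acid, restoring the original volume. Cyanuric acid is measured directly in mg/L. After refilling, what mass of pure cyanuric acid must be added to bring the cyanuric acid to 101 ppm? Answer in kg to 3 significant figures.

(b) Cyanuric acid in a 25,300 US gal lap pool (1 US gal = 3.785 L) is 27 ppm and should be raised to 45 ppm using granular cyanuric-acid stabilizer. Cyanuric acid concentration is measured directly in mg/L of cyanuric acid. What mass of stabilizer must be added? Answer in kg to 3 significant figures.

(a) 100 kg; (b) 1.72 kg

(a) Volume: 2420 m³ = 2,420,000 L.
(a) After draining 53% and refilling: 103 × 0.47 + 21 × 0.53 = 59.54 ppm.
(a) Deficit to target: 101 − 59.54 = 41.46 mg/L.
(a) Mass: 41.46 mg/L × 2,420,000 L = 100,300 g cyanuric acid.

(b) Volume: 25,300 US gal × 3.785 L/gal = 95,760 L.
(b) CYA to add: (45 − 27) = 18 mg/L × 95,760 L = 1724 g cyanuric acid.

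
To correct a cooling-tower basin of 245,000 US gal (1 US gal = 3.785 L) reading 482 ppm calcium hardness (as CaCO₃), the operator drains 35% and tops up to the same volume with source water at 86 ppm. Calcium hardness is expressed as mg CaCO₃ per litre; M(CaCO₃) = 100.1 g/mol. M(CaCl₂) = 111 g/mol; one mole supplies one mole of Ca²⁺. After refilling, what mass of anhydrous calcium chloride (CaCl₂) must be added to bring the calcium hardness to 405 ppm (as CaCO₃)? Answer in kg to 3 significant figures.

Volume: 245,000 US gal × 3.785 L/gal = 927,325 L.
After draining 35% and refilling: 482 × 0.65 + 86 × 0.35 = 343.4 ppm.
Deficit to target: 405 − 343.4 = 61.6 mg/L.
As CaCO₃: 61.6 mg/L × 927,325 L = 57,120 g; ÷ 100.1 = 570.7 mol Ca²⁺.
Mass: 570.7 × 111 = 63,340 g.

63.3 kg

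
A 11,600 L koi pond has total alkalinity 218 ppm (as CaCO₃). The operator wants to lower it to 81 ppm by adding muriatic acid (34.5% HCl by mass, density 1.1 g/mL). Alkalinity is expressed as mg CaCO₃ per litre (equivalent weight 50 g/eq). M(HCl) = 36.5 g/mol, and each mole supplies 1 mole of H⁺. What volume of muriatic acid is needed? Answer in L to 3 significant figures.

Alkalinity to neutralize: (218 − 81) = 137 mg/L as CaCO₃ × 11,600 L = 1589 g as CaCO₃.
Equivalents of H⁺ required: 1589 ÷ 50 g/eq = 31.78 eq = 31.78 mol HCl.
Mass of HCl: 31.78 × 36.5 = 1160 g.
Mass of 34.5% solution: 1160 / 0.345 = 3363 g.
Volume: 3363 g ÷ 1.1 g/mL = 3057 mL.

3.06 L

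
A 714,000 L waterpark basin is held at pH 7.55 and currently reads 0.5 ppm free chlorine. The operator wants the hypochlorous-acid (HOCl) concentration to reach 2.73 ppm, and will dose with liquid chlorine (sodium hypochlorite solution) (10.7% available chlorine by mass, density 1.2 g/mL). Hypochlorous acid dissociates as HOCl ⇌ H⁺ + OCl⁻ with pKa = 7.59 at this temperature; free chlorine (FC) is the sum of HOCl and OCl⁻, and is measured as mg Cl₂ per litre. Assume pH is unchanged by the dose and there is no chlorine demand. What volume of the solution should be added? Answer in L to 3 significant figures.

[OCl⁻]/[HOCl] = 10^(pH − pKa) = 10^(7.55 − 7.59) = 0.912; fraction as HOCl = 1/(1 + 0.912) = 0.523.
Free chlorine required for 2.73 ppm HOCl: 2.73 / 0.523 = 5.22 ppm.
FC to add: 5.22 − 0.5 = 4.72 mg/L as Cl₂.
Cl₂ equivalent: 4.72 mg/L × 714,000 L = 3370 g.
Product at 10.7% available Cl: 3370 / 0.107 = 31,490 g.
Volume: 31,490 g ÷ 1.2 g/mL = 26,250 mL.

26.2 L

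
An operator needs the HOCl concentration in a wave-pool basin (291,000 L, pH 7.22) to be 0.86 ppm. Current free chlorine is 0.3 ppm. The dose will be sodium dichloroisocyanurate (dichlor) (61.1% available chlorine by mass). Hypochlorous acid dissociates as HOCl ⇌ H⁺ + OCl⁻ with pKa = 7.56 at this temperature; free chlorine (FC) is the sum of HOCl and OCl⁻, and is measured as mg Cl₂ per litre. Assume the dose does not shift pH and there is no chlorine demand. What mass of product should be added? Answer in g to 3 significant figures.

454 g

[OCl⁻]/[HOCl] = 10^(pH − pKa) = 10^(7.22 − 7.56) = 0.4571; fraction as HOCl = 1/(1 + 0.4571) = 0.6863.
Free chlorine required for 0.86 ppm HOCl: 0.86 / 0.6863 = 1.253 ppm.
FC to add: 1.253 − 0.3 = 0.9531 mg/L as Cl₂.
Cl₂ equivalent: 0.9531 mg/L × 291,000 L = 277.4 g.
Product at 61.1% available Cl: 277.4 / 0.611 = 453.9 g.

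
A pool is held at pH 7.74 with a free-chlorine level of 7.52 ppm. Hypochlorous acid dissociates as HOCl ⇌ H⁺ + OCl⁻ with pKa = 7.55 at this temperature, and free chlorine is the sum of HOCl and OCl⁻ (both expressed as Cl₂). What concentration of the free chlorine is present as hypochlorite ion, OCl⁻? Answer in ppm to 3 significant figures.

[OCl⁻]/[HOCl] = 10^(pH − pKa) = 10^(7.74 − 7.55) = 10^0.19 = 1.549.
Fraction as HOCl = 1 / (1 + 1.549) = 0.3923.
OCl⁻ = (1 − 0.3923) × 7.52 ppm = 4.57 ppm.

4.57 ppm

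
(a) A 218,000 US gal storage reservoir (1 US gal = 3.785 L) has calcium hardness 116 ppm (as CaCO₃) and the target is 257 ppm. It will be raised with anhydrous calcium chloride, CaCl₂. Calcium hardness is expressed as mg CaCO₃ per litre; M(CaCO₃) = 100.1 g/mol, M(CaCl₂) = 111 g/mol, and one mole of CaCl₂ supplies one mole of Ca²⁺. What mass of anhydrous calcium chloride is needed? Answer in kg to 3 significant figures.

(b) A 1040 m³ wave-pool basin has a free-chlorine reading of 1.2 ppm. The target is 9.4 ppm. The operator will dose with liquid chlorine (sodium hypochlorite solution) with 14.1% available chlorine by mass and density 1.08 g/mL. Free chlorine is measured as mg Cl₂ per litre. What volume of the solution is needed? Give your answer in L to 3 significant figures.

(a) Volume: 218,000 US gal × 3.785 L/gal = 825,130 L.
(a) Hardness to add: (257 − 116) = 141 mg/L as CaCO₃ × 825,130 L = 116,300 g as CaCO₃.
(a) Moles of Ca²⁺ (1 mol Ca²⁺ ≡ 1 mol CaCO₃): 116,300 / 100.1 g/mol = 1162 mol.
(a) Mass of CaCl₂: 1162 × 111 = 129,000 g.

(b) Volume: 1040 m³ = 1,040,000 L.
(b) Chlorine deficit: 9.4 − 1.2 = 8.2 ppm = 8.2 mg/L as Cl₂.
(b) Cl₂ equivalent needed: 8.2 mg/L × 1,040,000 L = 8,528,000 mg = 8528 g.
(b) Product at 14.1% available chlorine: 8528 / 0.141 = 60,480 g.
(b) Volume at density 1.08 g/mL: 60,480 g ÷ 1.08 g/mL = 56,000 mL.

(a) 129 kg; (b) 56.0 L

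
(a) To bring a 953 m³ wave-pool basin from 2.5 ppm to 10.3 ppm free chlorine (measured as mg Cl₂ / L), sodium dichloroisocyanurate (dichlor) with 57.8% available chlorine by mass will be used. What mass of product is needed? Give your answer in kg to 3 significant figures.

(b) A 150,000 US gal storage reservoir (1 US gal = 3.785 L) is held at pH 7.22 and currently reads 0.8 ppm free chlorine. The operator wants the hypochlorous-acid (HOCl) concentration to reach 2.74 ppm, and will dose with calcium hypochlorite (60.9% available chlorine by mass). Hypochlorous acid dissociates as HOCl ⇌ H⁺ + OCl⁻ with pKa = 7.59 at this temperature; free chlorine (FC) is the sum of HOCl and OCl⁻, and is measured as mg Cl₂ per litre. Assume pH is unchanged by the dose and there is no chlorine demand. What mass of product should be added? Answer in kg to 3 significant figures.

(a) 12.9 kg; (b) 2.90 kg

(a) Volume: 953 m³ = 953,000 L.
(a) Chlorine deficit: 10.3 − 2.5 = 7.8 ppm = 7.8 mg/L as Cl₂.
(a) Cl₂ equivalent needed: 7.8 mg/L × 953,000 L = 7,433,000 mg = 7433 g.
(a) Product at 57.8% available chlorine: 7433 / 0.578 = 12,860 g.

(b) Volume: 150,000 US gal × 3.785 L/gal = 567,750 L.
(b) [OCl⁻]/[HOCl] = 10^(pH − pKa) = 10^(7.22 − 7.59) = 0.4266; fraction as HOCl = 1/(1 + 0.4266) = 0.701.
(b) Free chlorine required for 2.74 ppm HOCl: 2.74 / 0.701 = 3.909 ppm.
(b) FC to add: 3.909 − 0.8 = 3.109 mg/L as Cl₂.
(b) Cl₂ equivalent: 3.109 mg/L × 567,750 L = 1765 g.
(b) Product at 60.9% available Cl: 1765 / 0.609 = 2898 g.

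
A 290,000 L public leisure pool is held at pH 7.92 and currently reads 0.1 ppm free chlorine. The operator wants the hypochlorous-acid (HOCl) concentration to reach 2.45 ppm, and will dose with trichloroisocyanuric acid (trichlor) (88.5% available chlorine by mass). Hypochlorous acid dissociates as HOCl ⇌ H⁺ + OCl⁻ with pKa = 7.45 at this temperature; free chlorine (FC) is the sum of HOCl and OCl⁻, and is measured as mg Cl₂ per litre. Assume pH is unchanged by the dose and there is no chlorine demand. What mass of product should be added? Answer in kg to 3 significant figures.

[OCl⁻]/[HOCl] = 10^(pH − pKa) = 10^(7.92 − 7.45) = 2.951; fraction as HOCl = 1/(1 + 2.951) = 0.2531.
Free chlorine required for 2.45 ppm HOCl: 2.45 / 0.2531 = 9.68 ppm.
FC to add: 9.68 − 0.1 = 9.58 mg/L as Cl₂.
Cl₂ equivalent: 9.58 mg/L × 290,000 L = 2778 g.
Product at 88.5% available Cl: 2778 / 0.885 = 3139 g.

3.14 kg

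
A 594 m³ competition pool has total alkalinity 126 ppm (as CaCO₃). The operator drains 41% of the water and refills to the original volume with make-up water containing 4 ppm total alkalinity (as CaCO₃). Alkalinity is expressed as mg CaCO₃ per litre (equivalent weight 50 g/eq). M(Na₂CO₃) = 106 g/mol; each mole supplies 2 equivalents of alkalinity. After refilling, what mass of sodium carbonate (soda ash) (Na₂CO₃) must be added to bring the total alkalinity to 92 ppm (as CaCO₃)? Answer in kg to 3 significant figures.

10.1 kg

Volume: 594 m³ = 594,000 L.
After draining 41% and refilling: 126 × 0.59 + 4 × 0.41 = 75.98 ppm.
Deficit to target: 92 − 75.98 = 16.02 mg/L.
As CaCO₃: 16.02 mg/L × 594,000 L = 9516 g; ÷ 50 g/eq ÷ 2 = 95.16 mol Na₂CO₃.
Mass: 95.16 × 106 = 10,090 g.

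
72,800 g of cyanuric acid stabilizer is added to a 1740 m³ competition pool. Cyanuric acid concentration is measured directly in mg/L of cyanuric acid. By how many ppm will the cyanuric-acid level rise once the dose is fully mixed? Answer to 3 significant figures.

41.8 ppm

Volume: 1740 m³ = 1,740,000 L.
Rise: 72,800 g / 1,740,000 L × 1000 = 41.84 mg/L.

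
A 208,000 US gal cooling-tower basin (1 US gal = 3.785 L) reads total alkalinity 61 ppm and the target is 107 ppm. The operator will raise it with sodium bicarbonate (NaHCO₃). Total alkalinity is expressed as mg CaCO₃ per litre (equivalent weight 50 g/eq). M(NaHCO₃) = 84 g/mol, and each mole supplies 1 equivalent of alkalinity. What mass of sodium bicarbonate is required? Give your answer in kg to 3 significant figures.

60.8 kg

Volume: 208,000 US gal × 3.785 L/gal = 787,280 L.
Alkalinity to add: (107 − 61) = 46 mg/L as CaCO₃ × 787,280 L = 36,210 g as CaCO₃.
Equivalents: 36,210 g ÷ 50 g/eq = 724.3 eq.
NaHCO₃ supplies 1 eq per mole → 724.3 mol.
Mass: 724.3 mol × 84 g/mol = 60,840 g.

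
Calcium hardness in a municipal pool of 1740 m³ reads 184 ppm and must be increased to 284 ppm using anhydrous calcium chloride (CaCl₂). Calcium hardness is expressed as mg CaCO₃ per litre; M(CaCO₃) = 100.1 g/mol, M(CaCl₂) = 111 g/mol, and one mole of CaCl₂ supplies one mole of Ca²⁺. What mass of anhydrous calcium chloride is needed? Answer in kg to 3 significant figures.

Volume: 1740 m³ = 1,740,000 L.
Hardness to add: (284 − 184) = 100 mg/L as CaCO₃ × 1,740,000 L = 174,000 g as CaCO₃.
Moles of Ca²⁺ (1 mol Ca²⁺ ≡ 1 mol CaCO₃): 174,000 / 100.1 g/mol = 1738 mol.
Mass of CaCl₂: 1738 × 111 = 192,900 g.

193 kg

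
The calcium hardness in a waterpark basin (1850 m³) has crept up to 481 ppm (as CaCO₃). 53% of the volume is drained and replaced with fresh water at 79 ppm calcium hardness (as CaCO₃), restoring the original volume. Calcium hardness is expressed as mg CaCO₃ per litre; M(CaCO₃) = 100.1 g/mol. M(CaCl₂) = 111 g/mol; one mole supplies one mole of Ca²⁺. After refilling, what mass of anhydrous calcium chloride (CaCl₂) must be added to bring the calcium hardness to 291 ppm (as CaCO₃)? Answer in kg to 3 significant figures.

47.3 kg

Volume: 1850 m³ = 1,850,000 L.
After draining 53% and refilling: 481 × 0.47 + 79 × 0.53 = 267.94 ppm.
Deficit to target: 291 − 267.94 = 23.06 mg/L.
As CaCO₃: 23.06 mg/L × 1,850,000 L = 42,660 g; ÷ 100.1 = 426.2 mol Ca²⁺.
Mass: 426.2 × 111 = 47,310 g.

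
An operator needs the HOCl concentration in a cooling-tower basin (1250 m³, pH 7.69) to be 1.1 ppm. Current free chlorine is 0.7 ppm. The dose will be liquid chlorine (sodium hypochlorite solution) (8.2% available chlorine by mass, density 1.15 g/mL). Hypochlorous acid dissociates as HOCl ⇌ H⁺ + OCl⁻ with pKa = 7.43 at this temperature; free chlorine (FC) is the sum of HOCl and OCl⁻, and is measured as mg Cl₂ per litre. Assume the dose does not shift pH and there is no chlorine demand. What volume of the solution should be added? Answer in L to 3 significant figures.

Volume: 1250 m³ = 1,250,000 L.
[OCl⁻]/[HOCl] = 10^(pH − pKa) = 10^(7.69 − 7.43) = 1.82; fraction as HOCl = 1/(1 + 1.82) = 0.3546.
Free chlorine required for 1.1 ppm HOCl: 1.1 / 0.3546 = 3.102 ppm.
FC to add: 3.102 − 0.7 = 2.402 mg/L as Cl₂.
Cl₂ equivalent: 2.402 mg/L × 1,250,000 L = 3002 g.
Product at 8.2% available Cl: 3002 / 0.082 = 36,610 g.
Volume: 36,610 g ÷ 1.15 g/mL = 31,840 mL.

31.8 L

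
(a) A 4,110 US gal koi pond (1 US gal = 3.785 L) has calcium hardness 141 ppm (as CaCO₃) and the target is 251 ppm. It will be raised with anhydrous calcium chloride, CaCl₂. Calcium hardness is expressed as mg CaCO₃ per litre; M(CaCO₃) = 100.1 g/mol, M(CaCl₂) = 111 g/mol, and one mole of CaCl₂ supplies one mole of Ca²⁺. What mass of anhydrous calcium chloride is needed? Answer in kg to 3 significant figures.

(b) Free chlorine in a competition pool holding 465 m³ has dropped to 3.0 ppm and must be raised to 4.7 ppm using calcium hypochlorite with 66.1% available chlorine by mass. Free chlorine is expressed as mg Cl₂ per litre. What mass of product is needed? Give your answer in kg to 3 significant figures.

(a) Volume: 4,110 US gal × 3.785 L/gal = 15,556 L.
(a) Hardness to add: (251 − 141) = 110 mg/L as CaCO₃ × 15,556 L = 1711 g as CaCO₃.
(a) Moles of Ca²⁺ (1 mol Ca²⁺ ≡ 1 mol CaCO₃): 1711 / 100.1 g/mol = 17.09 mol.
(a) Mass of CaCl₂: 17.09 × 111 = 1898 g.

(b) Volume: 465 m³ = 465,000 L.
(b) Chlorine deficit: 4.7 − 3.0 = 1.7 ppm = 1.7 mg/L as Cl₂.
(b) Cl₂ equivalent needed: 1.7 mg/L × 465,000 L = 790,500 mg = 790.5 g.
(b) Product at 66.1% available chlorine: 790.5 / 0.661 = 1196 g.

(a) 1.90 kg; (b) 1.20 kg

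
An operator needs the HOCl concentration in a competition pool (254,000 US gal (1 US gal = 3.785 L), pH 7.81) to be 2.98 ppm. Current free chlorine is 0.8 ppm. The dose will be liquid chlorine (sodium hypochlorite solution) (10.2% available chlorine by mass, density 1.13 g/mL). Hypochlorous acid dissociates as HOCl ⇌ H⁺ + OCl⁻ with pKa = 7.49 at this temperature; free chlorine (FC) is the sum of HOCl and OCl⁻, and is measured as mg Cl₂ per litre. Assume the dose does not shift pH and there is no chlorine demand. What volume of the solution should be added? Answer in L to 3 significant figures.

Volume: 254,000 US gal × 3.785 L/gal = 961,390 L.
[OCl⁻]/[HOCl] = 10^(pH − pKa) = 10^(7.81 − 7.49) = 2.089; fraction as HOCl = 1/(1 + 2.089) = 0.3237.
Free chlorine required for 2.98 ppm HOCl: 2.98 / 0.3237 = 9.206 ppm.
FC to add: 9.206 − 0.8 = 8.406 mg/L as Cl₂.
Cl₂ equivalent: 8.406 mg/L × 961,390 L = 8082 g.
Product at 10.2% available Cl: 8082 / 0.102 = 79,230 g.
Volume: 79,230 g ÷ 1.13 g/mL = 70,120 mL.

70.1 L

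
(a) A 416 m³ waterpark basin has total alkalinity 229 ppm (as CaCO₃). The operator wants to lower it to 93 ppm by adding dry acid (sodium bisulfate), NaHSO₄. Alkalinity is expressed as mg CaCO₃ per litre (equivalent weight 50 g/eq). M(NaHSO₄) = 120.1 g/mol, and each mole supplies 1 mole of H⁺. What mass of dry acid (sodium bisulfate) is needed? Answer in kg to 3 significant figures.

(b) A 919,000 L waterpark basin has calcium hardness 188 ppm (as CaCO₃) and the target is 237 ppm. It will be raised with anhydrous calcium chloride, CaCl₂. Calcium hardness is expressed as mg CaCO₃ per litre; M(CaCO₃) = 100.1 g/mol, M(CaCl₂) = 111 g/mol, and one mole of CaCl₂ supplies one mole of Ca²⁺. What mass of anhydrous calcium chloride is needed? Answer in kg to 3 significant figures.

(a) 136 kg; (b) 49.9 kg

(a) Volume: 416 m³ = 416,000 L.
(a) Alkalinity to neutralize: (229 − 93) = 136 mg/L as CaCO₃ × 416,000 L = 56,580 g as CaCO₃.
(a) Equivalents of H⁺ required: 56,580 ÷ 50 g/eq = 1132 eq = 1132 mol NaHSO₄.
(a) Mass of NaHSO₄: 1132 × 120.1 = 135,900 g.

(b) Hardness to add: (237 − 188) = 49 mg/L as CaCO₃ × 919,000 L = 45,030 g as CaCO₃.
(b) Moles of Ca²⁺ (1 mol Ca²⁺ ≡ 1 mol CaCO₃): 45,030 / 100.1 g/mol = 449.9 mol.
(b) Mass of CaCl₂: 449.9 × 111 = 49,930 g.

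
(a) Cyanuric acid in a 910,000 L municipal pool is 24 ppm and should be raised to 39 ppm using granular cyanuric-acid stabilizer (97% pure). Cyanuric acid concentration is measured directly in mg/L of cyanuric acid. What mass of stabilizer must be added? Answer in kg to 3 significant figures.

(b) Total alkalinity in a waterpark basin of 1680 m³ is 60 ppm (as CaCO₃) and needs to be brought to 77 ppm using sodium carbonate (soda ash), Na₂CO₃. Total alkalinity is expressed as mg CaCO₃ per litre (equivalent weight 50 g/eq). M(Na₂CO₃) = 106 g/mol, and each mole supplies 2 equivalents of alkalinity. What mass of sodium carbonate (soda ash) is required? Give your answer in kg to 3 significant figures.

(a) CYA to add: (39 − 24) = 15 mg/L × 910,000 L = 13,650 g cyanuric acid.
(a) At 97% purity: 13,650 / 0.97 = 14,070 g product.

(b) Volume: 1680 m³ = 1,680,000 L.
(b) Alkalinity to add: (77 − 60) = 17 mg/L as CaCO₃ × 1,680,000 L = 28,560 g as CaCO₃.
(b) Equivalents: 28,560 g ÷ 50 g/eq = 571.2 eq.
(b) Each mole of Na₂CO₃ supplies 2 eq, so 571.2 / 2 = 285.6 mol.
(b) Mass: 285.6 mol × 106 g/mol = 30,270 g.

(a) 14.1 kg; (b) 30.3 kg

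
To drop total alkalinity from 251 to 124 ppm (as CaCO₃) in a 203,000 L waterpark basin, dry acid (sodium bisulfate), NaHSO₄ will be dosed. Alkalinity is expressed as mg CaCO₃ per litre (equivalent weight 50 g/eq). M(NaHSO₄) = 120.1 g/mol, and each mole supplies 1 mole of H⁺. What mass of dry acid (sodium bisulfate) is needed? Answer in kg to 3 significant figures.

Alkalinity to neutralize: (251 − 124) = 127 mg/L as CaCO₃ × 203,000 L = 25,780 g as CaCO₃.
Equivalents of H⁺ required: 25,780 ÷ 50 g/eq = 515.6 eq = 515.6 mol NaHSO₄.
Mass of NaHSO₄: 515.6 × 120.1 = 61,930 g.

61.9 kg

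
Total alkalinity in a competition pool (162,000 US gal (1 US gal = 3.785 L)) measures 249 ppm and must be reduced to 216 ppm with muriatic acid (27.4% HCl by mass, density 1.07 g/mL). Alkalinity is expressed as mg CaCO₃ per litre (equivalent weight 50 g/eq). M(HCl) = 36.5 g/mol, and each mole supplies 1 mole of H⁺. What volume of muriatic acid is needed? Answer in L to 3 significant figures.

50.4 L

Volume: 162,000 US gal × 3.785 L/gal = 613,170 L.
Alkalinity to neutralize: (249 − 216) = 33 mg/L as CaCO₃ × 613,170 L = 20,230 g as CaCO₃.
Equivalents of H⁺ required: 20,230 ÷ 50 g/eq = 404.7 eq = 404.7 mol HCl.
Mass of HCl: 404.7 × 36.5 = 14,770 g.
Mass of 27.4% solution: 14,770 / 0.274 = 53,910 g.
Volume: 53,910 g ÷ 1.07 g/mL = 50,380 mL.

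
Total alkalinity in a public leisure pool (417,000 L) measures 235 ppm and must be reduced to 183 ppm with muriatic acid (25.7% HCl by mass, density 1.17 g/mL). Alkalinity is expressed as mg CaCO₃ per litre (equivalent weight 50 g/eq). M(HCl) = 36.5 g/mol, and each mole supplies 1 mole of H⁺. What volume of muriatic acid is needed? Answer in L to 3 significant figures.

Alkalinity to neutralize: (235 − 183) = 52 mg/L as CaCO₃ × 417,000 L = 21,680 g as CaCO₃.
Equivalents of H⁺ required: 21,680 ÷ 50 g/eq = 433.7 eq = 433.7 mol HCl.
Mass of HCl: 433.7 × 36.5 = 15,830 g.
Mass of 25.7% solution: 15,830 / 0.257 = 61,590 g.
Volume: 61,590 g ÷ 1.17 g/mL = 52,640 mL.

52.6 L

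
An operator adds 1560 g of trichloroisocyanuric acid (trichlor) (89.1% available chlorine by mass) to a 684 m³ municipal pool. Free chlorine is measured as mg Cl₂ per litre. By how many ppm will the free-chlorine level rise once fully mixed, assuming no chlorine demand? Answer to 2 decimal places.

Volume: 684 m³ = 684,000 L.
Available chlorine delivered: 1560 g × 0.891 = 1390 g as Cl₂.
Concentration rise: 1390 g / 684,000 L = 2.032 mg/L = 2.03 ppm.

2.03 ppm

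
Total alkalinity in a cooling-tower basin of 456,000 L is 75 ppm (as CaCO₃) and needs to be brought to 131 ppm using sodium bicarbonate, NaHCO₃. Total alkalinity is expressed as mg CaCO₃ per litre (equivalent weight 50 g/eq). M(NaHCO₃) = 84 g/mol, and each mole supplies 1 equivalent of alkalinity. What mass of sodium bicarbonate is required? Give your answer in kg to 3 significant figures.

42.9 kg

Alkalinity to add: (131 − 75) = 56 mg/L as CaCO₃ × 456,000 L = 25,540 g as CaCO₃.
Equivalents: 25,540 g ÷ 50 g/eq = 510.7 eq.
NaHCO₃ supplies 1 eq per mole → 510.7 mol.
Mass: 510.7 mol × 84 g/mol = 42,900 g.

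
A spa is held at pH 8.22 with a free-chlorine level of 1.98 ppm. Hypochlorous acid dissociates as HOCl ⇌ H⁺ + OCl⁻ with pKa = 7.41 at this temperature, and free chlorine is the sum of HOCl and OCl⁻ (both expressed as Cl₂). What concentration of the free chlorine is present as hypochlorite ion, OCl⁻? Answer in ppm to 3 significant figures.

[OCl⁻]/[HOCl] = 10^(pH − pKa) = 10^(8.22 − 7.41) = 10^0.81 = 6.457.
Fraction as HOCl = 1 / (1 + 6.457) = 0.1341.
OCl⁻ = (1 − 0.1341) × 1.98 ppm = 1.714 ppm.

1.71 ppm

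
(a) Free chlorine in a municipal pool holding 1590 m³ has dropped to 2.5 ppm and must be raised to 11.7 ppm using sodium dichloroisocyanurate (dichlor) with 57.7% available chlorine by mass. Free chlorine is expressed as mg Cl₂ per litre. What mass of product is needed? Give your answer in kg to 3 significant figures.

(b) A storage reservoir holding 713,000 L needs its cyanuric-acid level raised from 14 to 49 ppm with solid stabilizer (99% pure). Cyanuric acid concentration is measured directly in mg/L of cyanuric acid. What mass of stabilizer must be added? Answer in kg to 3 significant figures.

(a) 25.4 kg; (b) 25.2 kg

(a) Volume: 1590 m³ = 1,590,000 L.
(a) Chlorine deficit: 11.7 − 2.5 = 9.2 ppm = 9.2 mg/L as Cl₂.
(a) Cl₂ equivalent needed: 9.2 mg/L × 1,590,000 L = 14,630,000 mg = 14,630 g.
(a) Product at 57.7% available chlorine: 14,630 / 0.577 = 25,350 g.

(b) CYA to add: (49 − 14) = 35 mg/L × 713,000 L = 24,960 g cyanuric acid.
(b) At 99% purity: 24,960 / 0.99 = 25,210 g product.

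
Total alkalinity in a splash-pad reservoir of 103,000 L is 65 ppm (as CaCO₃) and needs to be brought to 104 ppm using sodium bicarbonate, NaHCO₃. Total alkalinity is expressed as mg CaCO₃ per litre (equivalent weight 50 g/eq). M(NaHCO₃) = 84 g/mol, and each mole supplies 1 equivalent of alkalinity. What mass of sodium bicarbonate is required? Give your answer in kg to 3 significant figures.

6.75 kg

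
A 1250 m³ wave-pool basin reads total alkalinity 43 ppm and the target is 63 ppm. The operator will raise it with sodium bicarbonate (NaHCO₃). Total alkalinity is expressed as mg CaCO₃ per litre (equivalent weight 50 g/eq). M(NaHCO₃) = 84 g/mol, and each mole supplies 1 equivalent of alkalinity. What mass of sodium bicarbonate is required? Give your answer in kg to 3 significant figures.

Volume: 1250 m³ = 1,250,000 L.
Alkalinity to add: (63 − 43) = 20 mg/L as CaCO₃ × 1,250,000 L = 25,000 g as CaCO₃.
Equivalents: 25,000 g ÷ 50 g/eq = 500 eq.
NaHCO₃ supplies 1 eq per mole → 500 mol.
Mass: 500 mol × 84 g/mol = 42,000 g.

42.0 kg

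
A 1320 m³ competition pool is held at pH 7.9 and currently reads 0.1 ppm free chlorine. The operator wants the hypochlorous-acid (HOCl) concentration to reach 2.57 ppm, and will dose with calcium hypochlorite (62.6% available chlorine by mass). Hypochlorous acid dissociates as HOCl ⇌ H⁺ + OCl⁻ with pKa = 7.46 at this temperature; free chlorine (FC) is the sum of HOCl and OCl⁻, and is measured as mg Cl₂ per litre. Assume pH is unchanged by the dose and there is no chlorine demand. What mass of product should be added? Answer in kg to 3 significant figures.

20.1 kg

Volume: 1320 m³ = 1,320,000 L.
[OCl⁻]/[HOCl] = 10^(pH − pKa) = 10^(7.9 − 7.46) = 2.754; fraction as HOCl = 1/(1 + 2.754) = 0.2664.
Free chlorine required for 2.57 ppm HOCl: 2.57 / 0.2664 = 9.648 ppm.
FC to add: 9.648 − 0.1 = 9.548 mg/L as Cl₂.
Cl₂ equivalent: 9.548 mg/L × 1,320,000 L = 12,600 g.
Product at 62.6% available Cl: 12,600 / 0.626 = 20,130 g.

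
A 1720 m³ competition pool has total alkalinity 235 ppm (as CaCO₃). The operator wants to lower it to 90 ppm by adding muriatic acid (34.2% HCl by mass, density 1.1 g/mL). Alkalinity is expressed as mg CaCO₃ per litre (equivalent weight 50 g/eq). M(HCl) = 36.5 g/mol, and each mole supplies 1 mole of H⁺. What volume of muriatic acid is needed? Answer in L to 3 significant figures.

Volume: 1720 m³ = 1,720,000 L.
Alkalinity to neutralize: (235 − 90) = 145 mg/L as CaCO₃ × 1,720,000 L = 249,400 g as CaCO₃.
Equivalents of H⁺ required: 249,400 ÷ 50 g/eq = 4988 eq = 4988 mol HCl.
Mass of HCl: 4988 × 36.5 = 182,100 g.
Mass of 34.2% solution: 182,100 / 0.342 = 532,300 g.
Volume: 532,300 g ÷ 1.1 g/mL = 484,000 mL.

484 L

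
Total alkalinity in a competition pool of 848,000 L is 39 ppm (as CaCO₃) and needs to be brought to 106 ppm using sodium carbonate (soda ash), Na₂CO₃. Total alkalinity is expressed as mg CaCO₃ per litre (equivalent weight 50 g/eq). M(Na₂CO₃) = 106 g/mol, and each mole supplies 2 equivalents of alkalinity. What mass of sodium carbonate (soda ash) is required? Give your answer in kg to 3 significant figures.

Alkalinity to add: (106 − 39) = 67 mg/L as CaCO₃ × 848,000 L = 56,820 g as CaCO₃.
Equivalents: 56,820 g ÷ 50 g/eq = 1136 eq.
Each mole of Na₂CO₃ supplies 2 eq, so 1136 / 2 = 568.2 mol.
Mass: 568.2 mol × 106 g/mol = 60,220 g.

60.2 kg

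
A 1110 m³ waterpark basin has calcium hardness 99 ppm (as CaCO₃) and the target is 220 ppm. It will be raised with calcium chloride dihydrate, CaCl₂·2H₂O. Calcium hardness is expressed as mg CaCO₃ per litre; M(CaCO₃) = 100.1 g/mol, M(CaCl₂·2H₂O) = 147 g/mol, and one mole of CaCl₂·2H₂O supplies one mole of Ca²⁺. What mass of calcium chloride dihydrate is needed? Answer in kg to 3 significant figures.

197 kg

Volume: 1110 m³ = 1,110,000 L.
Hardness to add: (220 − 99) = 121 mg/L as CaCO₃ × 1,110,000 L = 134,300 g as CaCO₃.
Moles of Ca²⁺ (1 mol Ca²⁺ ≡ 1 mol CaCO₃): 134,300 / 100.1 g/mol = 1342 mol.
Mass of CaCl₂·2H₂O: 1342 × 147 = 197,200 g.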